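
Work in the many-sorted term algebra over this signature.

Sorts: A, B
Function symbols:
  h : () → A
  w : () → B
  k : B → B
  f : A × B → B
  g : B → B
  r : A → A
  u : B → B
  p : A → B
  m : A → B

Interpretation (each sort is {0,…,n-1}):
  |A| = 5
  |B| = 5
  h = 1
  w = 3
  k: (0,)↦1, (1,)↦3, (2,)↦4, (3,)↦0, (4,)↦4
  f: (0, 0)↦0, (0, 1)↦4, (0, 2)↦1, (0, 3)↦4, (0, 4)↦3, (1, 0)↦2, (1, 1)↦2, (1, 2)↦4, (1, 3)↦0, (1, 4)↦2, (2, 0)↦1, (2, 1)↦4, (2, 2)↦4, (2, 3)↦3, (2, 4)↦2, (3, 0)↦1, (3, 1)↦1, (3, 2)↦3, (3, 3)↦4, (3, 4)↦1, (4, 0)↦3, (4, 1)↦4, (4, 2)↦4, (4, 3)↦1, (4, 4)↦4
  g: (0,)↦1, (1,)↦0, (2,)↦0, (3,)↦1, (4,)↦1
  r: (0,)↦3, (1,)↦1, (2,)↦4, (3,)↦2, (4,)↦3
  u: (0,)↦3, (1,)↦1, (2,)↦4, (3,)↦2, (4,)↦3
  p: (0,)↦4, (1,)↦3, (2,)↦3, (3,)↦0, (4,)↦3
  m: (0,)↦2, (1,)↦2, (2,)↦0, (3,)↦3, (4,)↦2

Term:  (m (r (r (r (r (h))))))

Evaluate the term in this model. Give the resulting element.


  h = 1
  (r (h)) = r(1,) = 1
  (r (r (h))) = r(1,) = 1
  (r (r (r (h)))) = r(1,) = 1
  (r (r (r (r (h))))) = r(1,) = 1
  (m (r (r (r (r (h)))))) = m(1,) = 2

value = 2


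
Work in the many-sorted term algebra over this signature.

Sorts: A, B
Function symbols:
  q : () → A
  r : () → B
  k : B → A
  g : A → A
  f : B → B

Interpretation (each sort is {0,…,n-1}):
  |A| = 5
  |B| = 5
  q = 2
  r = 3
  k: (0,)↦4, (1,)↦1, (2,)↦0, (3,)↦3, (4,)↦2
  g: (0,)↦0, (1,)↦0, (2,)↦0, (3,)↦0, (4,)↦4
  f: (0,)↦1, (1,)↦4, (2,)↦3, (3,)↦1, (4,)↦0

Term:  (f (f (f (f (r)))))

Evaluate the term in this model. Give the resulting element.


value = 1

  r = 3
  (f (r)) = f(3,) = 1
  (f (f (r))) = f(1,) = 4
  (f (f (f (r)))) = f(4,) = 0
  (f (f (f (f (r))))) = f(0,) = 1


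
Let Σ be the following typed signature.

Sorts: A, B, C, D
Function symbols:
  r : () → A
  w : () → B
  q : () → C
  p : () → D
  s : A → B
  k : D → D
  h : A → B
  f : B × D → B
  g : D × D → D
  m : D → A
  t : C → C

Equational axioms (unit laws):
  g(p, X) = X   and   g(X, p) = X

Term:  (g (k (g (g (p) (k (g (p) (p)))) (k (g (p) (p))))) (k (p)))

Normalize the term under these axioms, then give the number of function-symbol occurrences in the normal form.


size = 9

1. (g (k (g (g (p) (k (g (p) (p)))) (k (g (p) (p))))) (k (p)))  →  (g (k (g (k (g (p) (p))) (k (g (p) (p))))) (k (p)))
2. (g (k (g (k (g (p) (p))) (k (g (p) (p))))) (k (p)))  →  (g (k (g (k (p)) (k (g (p) (p))))) (k (p)))
3. (g (k (g (k (p)) (k (g (p) (p))))) (k (p)))  →  (g (k (g (k (p)) (k (p)))) (k (p)))
normal form: (g (k (g (k (p)) (k (p)))) (k (p)))


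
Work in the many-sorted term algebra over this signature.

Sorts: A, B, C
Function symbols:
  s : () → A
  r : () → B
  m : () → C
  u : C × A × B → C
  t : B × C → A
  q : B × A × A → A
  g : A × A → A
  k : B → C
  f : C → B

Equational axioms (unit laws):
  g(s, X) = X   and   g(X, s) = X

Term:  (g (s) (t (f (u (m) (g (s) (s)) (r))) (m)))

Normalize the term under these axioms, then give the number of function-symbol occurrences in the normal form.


size = 7

1. (g (s) (t (f (u (m) (g (s) (s)) (r))) (m)))  →  (t (f (u (m) (g (s) (s)) (r))) (m))
2. (t (f (u (m) (g (s) (s)) (r))) (m))  →  (t (f (u (m) (s) (r))) (m))
normal form: (t (f (u (m) (s) (r))) (m))


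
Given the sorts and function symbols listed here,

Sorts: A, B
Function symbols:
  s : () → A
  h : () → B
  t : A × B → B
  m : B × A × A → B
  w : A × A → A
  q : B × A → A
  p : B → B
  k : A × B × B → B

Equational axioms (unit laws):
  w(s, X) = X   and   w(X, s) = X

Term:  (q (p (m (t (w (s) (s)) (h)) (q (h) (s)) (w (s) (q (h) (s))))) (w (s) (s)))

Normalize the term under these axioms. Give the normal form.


normal form = (q (p (m (t (s) (h)) (q (h) (s)) (q (h) (s)))) (s))

1. (q (p (m (t (w (s) (s)) (h)) (q (h) (s)) (w (s) (q (h) (s))))) (w (s) (s)))  →  (q (p (m (t (s) (h)) (q (h) (s)) (w (s) (q (h) (s))))) (w (s) (s)))
2. (q (p (m (t (s) (h)) (q (h) (s)) (w (s) (q (h) (s))))) (w (s) (s)))  →  (q (p (m (t (s) (h)) (q (h) (s)) (q (h) (s)))) (w (s) (s)))
3. (q (p (m (t (s) (h)) (q (h) (s)) (q (h) (s)))) (w (s) (s)))  →  (q (p (m (t (s) (h)) (q (h) (s)) (q (h) (s)))) (s))


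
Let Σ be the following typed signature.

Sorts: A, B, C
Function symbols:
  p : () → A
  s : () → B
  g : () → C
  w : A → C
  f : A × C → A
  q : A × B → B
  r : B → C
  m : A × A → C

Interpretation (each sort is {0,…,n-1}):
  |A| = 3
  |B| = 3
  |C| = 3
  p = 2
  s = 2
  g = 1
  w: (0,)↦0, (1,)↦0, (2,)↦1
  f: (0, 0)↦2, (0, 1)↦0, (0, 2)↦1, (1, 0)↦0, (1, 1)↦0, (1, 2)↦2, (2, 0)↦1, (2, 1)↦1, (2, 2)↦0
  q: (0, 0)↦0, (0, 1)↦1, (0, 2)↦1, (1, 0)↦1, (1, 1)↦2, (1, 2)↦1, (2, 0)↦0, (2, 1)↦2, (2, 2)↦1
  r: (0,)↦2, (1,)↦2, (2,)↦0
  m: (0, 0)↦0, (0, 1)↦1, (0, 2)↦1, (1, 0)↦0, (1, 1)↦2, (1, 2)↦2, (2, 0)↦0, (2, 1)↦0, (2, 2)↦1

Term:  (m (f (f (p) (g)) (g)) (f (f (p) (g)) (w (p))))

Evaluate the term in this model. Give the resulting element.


value = 0

  p = 2
  g = 1
  (f (p) (g)) = f(2, 1) = 1
  g = 1
  (f (f (p) (g)) (g)) = f(1, 1) = 0
  p = 2
  g = 1
  (f (p) (g)) = f(2, 1) = 1
  p = 2
  (w (p)) = w(2,) = 1
  (f (f (p) (g)) (w (p))) = f(1, 1) = 0
  (m (f (f (p) (g)) (g)) (f (f (p) (g)) (w (p)))) = m(0, 0) = 0


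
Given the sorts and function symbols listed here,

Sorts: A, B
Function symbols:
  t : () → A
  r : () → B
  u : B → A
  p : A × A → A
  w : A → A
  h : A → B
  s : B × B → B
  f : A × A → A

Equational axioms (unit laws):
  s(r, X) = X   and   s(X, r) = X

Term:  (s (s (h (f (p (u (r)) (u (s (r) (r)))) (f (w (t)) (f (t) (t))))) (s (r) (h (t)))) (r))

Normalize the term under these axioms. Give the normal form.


normal form = (s (h (f (p (u (r)) (u (r))) (f (w (t)) (f (t) (t))))) (h (t)))

1. (s (s (h (f (p (u (r)) (u (s (r) (r)))) (f (w (t)) (f (t) (t))))) (s (r) (h (t)))) (r))  →  (s (h (f (p (u (r)) (u (s (r) (r)))) (f (w (t)) (f (t) (t))))) (s (r) (h (t))))
2. (s (h (f (p (u (r)) (u (s (r) (r)))) (f (w (t)) (f (t) (t))))) (s (r) (h (t))))  →  (s (h (f (p (u (r)) (u (r))) (f (w (t)) (f (t) (t))))) (s (r) (h (t))))
3. (s (h (f (p (u (r)) (u (r))) (f (w (t)) (f (t) (t))))) (s (r) (h (t))))  →  (s (h (f (p (u (r)) (u (r))) (f (w (t)) (f (t) (t))))) (h (t)))


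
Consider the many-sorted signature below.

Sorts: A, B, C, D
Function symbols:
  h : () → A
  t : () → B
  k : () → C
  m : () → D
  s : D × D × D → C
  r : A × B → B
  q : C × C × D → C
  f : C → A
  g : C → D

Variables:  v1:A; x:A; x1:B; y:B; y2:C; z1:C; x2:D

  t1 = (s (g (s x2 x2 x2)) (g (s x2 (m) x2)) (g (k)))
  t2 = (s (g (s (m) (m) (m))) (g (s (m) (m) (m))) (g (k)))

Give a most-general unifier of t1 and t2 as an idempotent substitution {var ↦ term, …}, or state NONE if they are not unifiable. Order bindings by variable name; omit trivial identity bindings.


{x2 ↦ (m)}


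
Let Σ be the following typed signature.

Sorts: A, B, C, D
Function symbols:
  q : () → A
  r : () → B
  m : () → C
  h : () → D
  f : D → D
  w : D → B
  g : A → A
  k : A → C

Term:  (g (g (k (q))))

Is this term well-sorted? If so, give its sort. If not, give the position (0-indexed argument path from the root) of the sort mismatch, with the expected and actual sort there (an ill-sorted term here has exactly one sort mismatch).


      (q) : A
    (k (q)) : C
  (g (k (q))) : ✗ arg 0 at [0, 0] has sort C, expected A

ill-sorted at position [0, 0]: expected A, got C


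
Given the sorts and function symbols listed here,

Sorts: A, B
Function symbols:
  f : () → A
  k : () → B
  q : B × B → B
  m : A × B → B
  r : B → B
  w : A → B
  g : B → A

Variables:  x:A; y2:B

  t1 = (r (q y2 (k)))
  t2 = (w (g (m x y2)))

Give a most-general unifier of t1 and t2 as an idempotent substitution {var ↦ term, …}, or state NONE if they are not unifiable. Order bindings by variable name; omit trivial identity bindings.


NONE (not unifiable)

head clash or occurs-check failure — not unifiable


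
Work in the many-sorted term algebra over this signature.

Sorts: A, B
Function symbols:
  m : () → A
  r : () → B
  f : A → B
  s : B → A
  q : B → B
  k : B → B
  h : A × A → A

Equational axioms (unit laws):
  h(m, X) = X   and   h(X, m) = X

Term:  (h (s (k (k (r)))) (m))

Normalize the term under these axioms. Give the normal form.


normal form = (s (k (k (r))))

1. (h (s (k (k (r)))) (m))  →  (s (k (k (r))))


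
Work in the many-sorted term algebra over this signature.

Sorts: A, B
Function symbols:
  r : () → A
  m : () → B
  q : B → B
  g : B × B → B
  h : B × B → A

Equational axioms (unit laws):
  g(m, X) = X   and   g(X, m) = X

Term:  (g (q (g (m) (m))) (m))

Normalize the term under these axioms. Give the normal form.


1. (g (q (g (m) (m))) (m))  →  (q (g (m) (m)))
2. (q (g (m) (m)))  →  (q (m))

normal form = (q (m))


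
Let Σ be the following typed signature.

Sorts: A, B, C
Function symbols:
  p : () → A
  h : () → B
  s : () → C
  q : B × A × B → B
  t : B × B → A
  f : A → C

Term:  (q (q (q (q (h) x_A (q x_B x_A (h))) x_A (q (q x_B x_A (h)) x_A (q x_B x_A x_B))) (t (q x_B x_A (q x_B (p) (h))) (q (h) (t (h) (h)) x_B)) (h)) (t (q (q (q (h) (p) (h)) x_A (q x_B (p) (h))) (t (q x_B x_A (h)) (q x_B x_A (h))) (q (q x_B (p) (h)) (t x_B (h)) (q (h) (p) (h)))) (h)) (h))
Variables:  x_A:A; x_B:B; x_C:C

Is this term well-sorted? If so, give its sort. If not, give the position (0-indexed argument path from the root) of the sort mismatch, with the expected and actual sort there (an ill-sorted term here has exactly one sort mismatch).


        (h) : B
        x_A : A
          x_B : B
          x_A : A
          (h) : B
        (q x_B x_A (h)) : B
      (q (h) x_A (q x_B x_A (h))) : B
      x_A : A
          x_B : B
          x_A : A
          (h) : B
        (q x_B x_A (h)) : B
        x_A : A
          x_B : B
          x_A : A
          x_B : B
        (q x_B x_A x_B) : B
      (q (q x_B x_A (h)) x_A (q x_B x_A x_B)) : B
    (q (q (h) x_A (q x_B x_A (h))) x_A (q (q x_B x_A (h)) x_A (q x_B x_A x_B))) : B
        x_B : B
        x_A : A
          x_B : B
          (p) : A
          (h) : B
        (q x_B (p) (h)) : B
      (q x_B x_A (q x_B (p) (h))) : B
        (h) : B
          (h) : B
          (h) : B
        (t (h) (h)) : A
        x_B : B
      (q (h) (t (h) (h)) x_B) : B
    (t (q x_B x_A (q x_B (p) (h))) (q (h) (t (h) (h)) x_B)) : A
    (h) : B
  (q (q (q (h) x_A (q x_B x_A (h))) x_A (q (q x_B x_A (h)) x_A (q x_B x_A x_B))) (t (q x_B x_A (q x_B (p) (h))) (q (h) (t (h) (h)) x_B)) (h)) : B
          (h) : B
          (p) : A
          (h) : B
        (q (h) (p) (h)) : B
        x_A : A
          x_B : B
          (p) : A
          (h) : B
        (q x_B (p) (h)) : B
      (q (q (h) (p) (h)) x_A (q x_B (p) (h))) : B
          x_B : B
          x_A : A
          (h) : B
        (q x_B x_A (h)) : B
          x_B : B
          x_A : A
          (h) : B
        (q x_B x_A (h)) : B
      (t (q x_B x_A (h)) (q x_B x_A (h))) : A
          x_B : B
          (p) : A
          (h) : B
        (q x_B (p) (h)) : B
          x_B : B
          (h) : B
        (t x_B (h)) : A
          (h) : B
          (p) : A
          (h) : B
        (q (h) (p) (h)) : B
      (q (q x_B (p) (h)) (t x_B (h)) (q (h) (p) (h))) : B
    (q (q (q (h) (p) (h)) x_A (q x_B (p) (h))) (t (q x_B x_A (h)) (q x_B x_A (h))) (q (q x_B (p) (h)) (t x_B (h)) (q (h) (p) (h)))) : B
    (h) : B
  (t (q (q (q (h) (p) (h)) x_A (q x_B (p) (h))) (t (q x_B x_A (h)) (q x_B x_A (h))) (q (q x_B (p) (h)) (t x_B (h)) (q (h) (p) (h)))) (h)) : A
  (h) : B
(q (q (q (q (h) x_A (q x_B x_A (h))) x_A (q (q x_B x_A (h)) x_A (q x_B x_A x_B))) (t (q x_B x_A (q x_B (p) (h))) (q (h) (t (h) (h)) x_B)) (h)) (t (q (q (q (h) (p) (h)) x_A (q x_B (p) (h))) (t (q x_B x_A (h)) (q x_B x_A (h))) (q (q x_B (p) (h)) (t x_B (h)) (q (h) (p) (h)))) (h)) (h)) : B

well-sorted; sort = B


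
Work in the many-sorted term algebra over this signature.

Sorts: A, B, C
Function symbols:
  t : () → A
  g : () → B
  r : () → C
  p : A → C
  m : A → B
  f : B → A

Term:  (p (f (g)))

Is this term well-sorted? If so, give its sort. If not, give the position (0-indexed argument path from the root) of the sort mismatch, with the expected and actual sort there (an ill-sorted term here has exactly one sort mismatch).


well-sorted; sort = C

    (g) : B
  (f (g)) : A
(p (f (g))) : C


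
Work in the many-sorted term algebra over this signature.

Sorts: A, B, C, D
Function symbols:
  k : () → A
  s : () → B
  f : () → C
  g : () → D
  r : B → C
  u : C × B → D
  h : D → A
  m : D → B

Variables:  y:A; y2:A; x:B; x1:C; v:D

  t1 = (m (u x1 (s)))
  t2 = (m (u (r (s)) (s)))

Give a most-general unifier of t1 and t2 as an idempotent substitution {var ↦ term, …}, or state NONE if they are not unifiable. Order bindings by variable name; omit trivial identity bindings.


{x1 ↦ (r (s))}


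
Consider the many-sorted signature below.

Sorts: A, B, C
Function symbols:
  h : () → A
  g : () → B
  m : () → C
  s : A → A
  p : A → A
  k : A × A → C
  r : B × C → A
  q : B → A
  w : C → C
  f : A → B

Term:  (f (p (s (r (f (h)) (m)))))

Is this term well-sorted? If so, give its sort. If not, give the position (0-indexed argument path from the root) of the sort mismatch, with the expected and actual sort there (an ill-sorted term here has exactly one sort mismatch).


well-sorted; sort = B

          (h) : A
        (f (h)) : B
        (m) : C
      (r (f (h)) (m)) : A
    (s (r (f (h)) (m))) : A
  (p (s (r (f (h)) (m)))) : A
(f (p (s (r (f (h)) (m))))) : B


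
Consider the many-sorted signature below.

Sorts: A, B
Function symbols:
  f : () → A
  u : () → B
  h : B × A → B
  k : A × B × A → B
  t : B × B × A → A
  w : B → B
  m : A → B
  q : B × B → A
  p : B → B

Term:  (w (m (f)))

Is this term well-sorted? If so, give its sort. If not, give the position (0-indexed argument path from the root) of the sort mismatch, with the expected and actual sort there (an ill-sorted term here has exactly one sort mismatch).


well-sorted; sort = B

    (f) : A
  (m (f)) : B
(w (m (f))) : B


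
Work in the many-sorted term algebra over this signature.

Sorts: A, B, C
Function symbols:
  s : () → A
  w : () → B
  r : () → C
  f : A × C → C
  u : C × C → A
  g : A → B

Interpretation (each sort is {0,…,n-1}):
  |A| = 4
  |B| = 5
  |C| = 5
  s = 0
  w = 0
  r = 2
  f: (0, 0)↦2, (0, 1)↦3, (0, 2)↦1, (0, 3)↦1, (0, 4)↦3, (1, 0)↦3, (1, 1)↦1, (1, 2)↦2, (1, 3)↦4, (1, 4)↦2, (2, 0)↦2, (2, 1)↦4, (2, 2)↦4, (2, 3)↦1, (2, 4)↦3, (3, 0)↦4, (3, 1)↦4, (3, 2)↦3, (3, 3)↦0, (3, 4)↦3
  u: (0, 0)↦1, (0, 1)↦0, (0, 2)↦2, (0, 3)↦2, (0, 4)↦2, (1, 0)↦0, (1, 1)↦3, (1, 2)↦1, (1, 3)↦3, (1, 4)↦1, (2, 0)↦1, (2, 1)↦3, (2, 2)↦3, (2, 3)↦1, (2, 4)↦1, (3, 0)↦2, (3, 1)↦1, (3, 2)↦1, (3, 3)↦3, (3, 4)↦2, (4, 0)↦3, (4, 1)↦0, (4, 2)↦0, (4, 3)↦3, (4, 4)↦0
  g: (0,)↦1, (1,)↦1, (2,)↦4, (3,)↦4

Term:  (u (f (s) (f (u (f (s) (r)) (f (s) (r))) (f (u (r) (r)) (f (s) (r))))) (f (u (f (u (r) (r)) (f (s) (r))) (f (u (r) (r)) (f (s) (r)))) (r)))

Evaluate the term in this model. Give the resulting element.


value = 3

  s = 0
  s = 0
  r = 2
  (f (s) (r)) = f(0, 2) = 1
  s = 0
  r = 2
  (f (s) (r)) = f(0, 2) = 1
  (u (f (s) (r)) (f (s) (r))) = u(1, 1) = 3
  r = 2
  r = 2
  (u (r) (r)) = u(2, 2) = 3
  s = 0
  r = 2
  (f (s) (r)) = f(0, 2) = 1
  (f (u (r) (r)) (f (s) (r))) = f(3, 1) = 4
  (f (u (f (s) (r)) (f (s) (r))) (f (u (r) (r)) (f (s) (r)))) = f(3, 4) = 3
  (f (s) (f (u (f (s) (r)) (f (s) (r))) (f (u (r) (r)) (f (s) (r))))) = f(0, 3) = 1
  r = 2
  r = 2
  (u (r) (r)) = u(2, 2) = 3
  s = 0
  r = 2
  (f (s) (r)) = f(0, 2) = 1
  (f (u (r) (r)) (f (s) (r))) = f(3, 1) = 4
  r = 2
  r = 2
  (u (r) (r)) = u(2, 2) = 3
  s = 0
  r = 2
  (f (s) (r)) = f(0, 2) = 1
  (f (u (r) (r)) (f (s) (r))) = f(3, 1) = 4
  (u (f (u (r) (r)) (f (s) (r))) (f (u (r) (r)) (f (s) (r)))) = u(4, 4) = 0
  r = 2
  (f (u (f (u (r) (r)) (f (s) (r))) (f (u (r) (r)) (f (s) (r)))) (r)) = f(0, 2) = 1
  (u (f (s) (f (u (f (s) (r)) (f (s) (r))) (f (u (r) (r)) (f (s) (r))))) (f (u (f (u (r) (r)) (f (s) (r))) (f (u (r) (r)) (f (s) (r)))) (r))) = u(1, 1) = 3


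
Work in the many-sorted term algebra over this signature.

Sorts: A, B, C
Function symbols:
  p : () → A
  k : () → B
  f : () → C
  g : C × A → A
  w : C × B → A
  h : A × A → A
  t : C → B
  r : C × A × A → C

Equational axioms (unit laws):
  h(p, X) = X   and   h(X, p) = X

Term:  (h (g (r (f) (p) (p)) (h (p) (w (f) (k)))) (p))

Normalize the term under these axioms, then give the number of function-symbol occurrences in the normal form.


size = 8

1. (h (g (r (f) (p) (p)) (h (p) (w (f) (k)))) (p))  →  (g (r (f) (p) (p)) (h (p) (w (f) (k))))
2. (g (r (f) (p) (p)) (h (p) (w (f) (k))))  →  (g (r (f) (p) (p)) (w (f) (k)))
normal form: (g (r (f) (p) (p)) (w (f) (k)))


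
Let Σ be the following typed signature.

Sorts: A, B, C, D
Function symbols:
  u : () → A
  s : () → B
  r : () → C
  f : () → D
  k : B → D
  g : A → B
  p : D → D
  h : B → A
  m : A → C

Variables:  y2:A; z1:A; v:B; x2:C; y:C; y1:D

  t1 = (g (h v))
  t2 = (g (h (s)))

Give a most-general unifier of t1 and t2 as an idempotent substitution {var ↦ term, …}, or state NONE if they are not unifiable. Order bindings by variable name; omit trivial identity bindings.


{v ↦ (s)}


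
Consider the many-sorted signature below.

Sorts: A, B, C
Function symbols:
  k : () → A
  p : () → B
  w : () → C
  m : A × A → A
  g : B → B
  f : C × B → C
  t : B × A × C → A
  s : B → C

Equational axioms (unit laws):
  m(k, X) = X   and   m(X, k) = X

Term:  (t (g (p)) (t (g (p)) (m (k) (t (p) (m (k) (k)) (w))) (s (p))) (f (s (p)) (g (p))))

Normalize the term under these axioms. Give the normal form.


normal form = (t (g (p)) (t (g (p)) (t (p) (k) (w)) (s (p))) (f (s (p)) (g (p))))

1. (t (g (p)) (t (g (p)) (m (k) (t (p) (m (k) (k)) (w))) (s (p))) (f (s (p)) (g (p))))  →  (t (g (p)) (t (g (p)) (t (p) (m (k) (k)) (w)) (s (p))) (f (s (p)) (g (p))))
2. (t (g (p)) (t (g (p)) (t (p) (m (k) (k)) (w)) (s (p))) (f (s (p)) (g (p))))  →  (t (g (p)) (t (g (p)) (t (p) (k) (w)) (s (p))) (f (s (p)) (g (p))))


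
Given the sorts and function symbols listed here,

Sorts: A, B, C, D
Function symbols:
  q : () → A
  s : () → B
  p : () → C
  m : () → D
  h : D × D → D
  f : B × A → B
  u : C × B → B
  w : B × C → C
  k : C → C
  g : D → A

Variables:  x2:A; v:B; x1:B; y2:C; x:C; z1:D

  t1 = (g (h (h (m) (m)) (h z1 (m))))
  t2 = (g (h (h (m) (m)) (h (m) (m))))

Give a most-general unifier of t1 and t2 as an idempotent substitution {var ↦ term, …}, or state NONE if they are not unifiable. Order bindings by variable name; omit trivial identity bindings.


{z1 ↦ (m)}


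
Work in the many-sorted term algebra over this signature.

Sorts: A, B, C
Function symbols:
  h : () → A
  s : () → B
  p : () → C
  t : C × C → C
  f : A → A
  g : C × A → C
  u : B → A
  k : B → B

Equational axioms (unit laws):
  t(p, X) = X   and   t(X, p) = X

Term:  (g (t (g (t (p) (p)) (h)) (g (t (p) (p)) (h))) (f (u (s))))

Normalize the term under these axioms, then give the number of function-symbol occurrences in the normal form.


1. (g (t (g (t (p) (p)) (h)) (g (t (p) (p)) (h))) (f (u (s))))  →  (g (t (g (p) (h)) (g (t (p) (p)) (h))) (f (u (s))))
2. (g (t (g (p) (h)) (g (t (p) (p)) (h))) (f (u (s))))  →  (g (t (g (p) (h)) (g (p) (h))) (f (u (s))))
normal form: (g (t (g (p) (h)) (g (p) (h))) (f (u (s))))

size = 11


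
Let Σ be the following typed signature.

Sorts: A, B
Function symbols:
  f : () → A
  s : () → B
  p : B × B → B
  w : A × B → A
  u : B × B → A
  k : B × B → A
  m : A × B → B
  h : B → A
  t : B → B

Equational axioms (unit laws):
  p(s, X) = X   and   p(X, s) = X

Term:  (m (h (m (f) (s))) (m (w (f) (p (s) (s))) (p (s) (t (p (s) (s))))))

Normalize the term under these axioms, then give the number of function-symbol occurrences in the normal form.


1. (m (h (m (f) (s))) (m (w (f) (p (s) (s))) (p (s) (t (p (s) (s))))))  →  (m (h (m (f) (s))) (m (w (f) (s)) (p (s) (t (p (s) (s))))))
2. (m (h (m (f) (s))) (m (w (f) (s)) (p (s) (t (p (s) (s))))))  →  (m (h (m (f) (s))) (m (w (f) (s)) (t (p (s) (s)))))
3. (m (h (m (f) (s))) (m (w (f) (s)) (t (p (s) (s)))))  →  (m (h (m (f) (s))) (m (w (f) (s)) (t (s))))
normal form: (m (h (m (f) (s))) (m (w (f) (s)) (t (s))))

size = 11


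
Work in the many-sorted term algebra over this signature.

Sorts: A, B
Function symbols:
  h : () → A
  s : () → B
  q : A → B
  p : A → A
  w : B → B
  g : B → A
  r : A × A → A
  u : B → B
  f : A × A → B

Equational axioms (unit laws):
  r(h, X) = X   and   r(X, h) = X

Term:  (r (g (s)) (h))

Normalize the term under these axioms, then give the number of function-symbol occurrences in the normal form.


1. (r (g (s)) (h))  →  (g (s))
normal form: (g (s))

size = 2


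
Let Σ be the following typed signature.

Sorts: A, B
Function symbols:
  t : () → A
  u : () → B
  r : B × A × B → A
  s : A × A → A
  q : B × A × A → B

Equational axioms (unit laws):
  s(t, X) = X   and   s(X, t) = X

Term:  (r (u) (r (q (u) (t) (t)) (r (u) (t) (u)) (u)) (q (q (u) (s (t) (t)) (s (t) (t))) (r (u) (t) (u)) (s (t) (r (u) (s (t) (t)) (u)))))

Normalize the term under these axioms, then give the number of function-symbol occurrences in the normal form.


1. (r (u) (r (q (u) (t) (t)) (r (u) (t) (u)) (u)) (q (q (u) (s (t) (t)) (s (t) (t))) (r (u) (t) (u)) (s (t) (r (u) (s (t) (t)) (u)))))  →  (r (u) (r (q (u) (t) (t)) (r (u) (t) (u)) (u)) (q (q (u) (t) (s (t) (t))) (r (u) (t) (u)) (s (t) (r (u) (s (t) (t)) (u)))))
2. (r (u) (r (q (u) (t) (t)) (r (u) (t) (u)) (u)) (q (q (u) (t) (s (t) (t))) (r (u) (t) (u)) (s (t) (r (u) (s (t) (t)) (u)))))  →  (r (u) (r (q (u) (t) (t)) (r (u) (t) (u)) (u)) (q (q (u) (t) (t)) (r (u) (t) (u)) (s (t) (r (u) (s (t) (t)) (u)))))
3. (r (u) (r (q (u) (t) (t)) (r (u) (t) (u)) (u)) (q (q (u) (t) (t)) (r (u) (t) (u)) (s (t) (r (u) (s (t) (t)) (u)))))  →  (r (u) (r (q (u) (t) (t)) (r (u) (t) (u)) (u)) (q (q (u) (t) (t)) (r (u) (t) (u)) (r (u) (s (t) (t)) (u))))
4. (r (u) (r (q (u) (t) (t)) (r (u) (t) (u)) (u)) (q (q (u) (t) (t)) (r (u) (t) (u)) (r (u) (s (t) (t)) (u))))  →  (r (u) (r (q (u) (t) (t)) (r (u) (t) (u)) (u)) (q (q (u) (t) (t)) (r (u) (t) (u)) (r (u) (t) (u))))
normal form: (r (u) (r (q (u) (t) (t)) (r (u) (t) (u)) (u)) (q (q (u) (t) (t)) (r (u) (t) (u)) (r (u) (t) (u))))

size = 25


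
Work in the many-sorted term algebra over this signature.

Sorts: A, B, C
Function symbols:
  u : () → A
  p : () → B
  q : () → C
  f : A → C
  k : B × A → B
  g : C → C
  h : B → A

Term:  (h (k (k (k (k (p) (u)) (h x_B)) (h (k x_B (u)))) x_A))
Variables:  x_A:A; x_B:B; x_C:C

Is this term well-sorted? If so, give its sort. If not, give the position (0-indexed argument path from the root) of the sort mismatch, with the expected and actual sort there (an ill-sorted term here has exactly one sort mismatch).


well-sorted; sort = A

          (p) : B
          (u) : A
        (k (p) (u)) : B
          x_B : B
        (h x_B) : A
      (k (k (p) (u)) (h x_B)) : B
          x_B : B
          (u) : A
        (k x_B (u)) : B
      (h (k x_B (u))) : A
    (k (k (k (p) (u)) (h x_B)) (h (k x_B (u)))) : B
    x_A : A
  (k (k (k (k (p) (u)) (h x_B)) (h (k x_B (u)))) x_A) : B
(h (k (k (k (k (p) (u)) (h x_B)) (h (k x_B (u)))) x_A)) : A


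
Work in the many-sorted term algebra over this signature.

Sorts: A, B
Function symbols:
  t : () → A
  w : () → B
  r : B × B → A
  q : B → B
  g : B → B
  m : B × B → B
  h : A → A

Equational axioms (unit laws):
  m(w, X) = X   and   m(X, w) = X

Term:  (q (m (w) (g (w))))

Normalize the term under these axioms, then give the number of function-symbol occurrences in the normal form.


1. (q (m (w) (g (w))))  →  (q (g (w)))
normal form: (q (g (w)))

size = 3


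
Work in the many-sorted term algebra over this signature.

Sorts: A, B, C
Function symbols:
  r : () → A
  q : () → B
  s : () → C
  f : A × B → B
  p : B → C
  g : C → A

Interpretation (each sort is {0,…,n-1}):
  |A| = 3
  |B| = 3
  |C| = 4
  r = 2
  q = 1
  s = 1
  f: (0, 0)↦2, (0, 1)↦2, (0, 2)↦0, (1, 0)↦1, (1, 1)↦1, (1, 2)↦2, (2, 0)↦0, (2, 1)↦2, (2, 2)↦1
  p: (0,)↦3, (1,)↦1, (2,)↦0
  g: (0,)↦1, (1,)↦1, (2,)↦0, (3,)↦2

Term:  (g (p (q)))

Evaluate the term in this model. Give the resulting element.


value = 1

  q = 1
  (p (q)) = p(1,) = 1
  (g (p (q))) = g(1,) = 1


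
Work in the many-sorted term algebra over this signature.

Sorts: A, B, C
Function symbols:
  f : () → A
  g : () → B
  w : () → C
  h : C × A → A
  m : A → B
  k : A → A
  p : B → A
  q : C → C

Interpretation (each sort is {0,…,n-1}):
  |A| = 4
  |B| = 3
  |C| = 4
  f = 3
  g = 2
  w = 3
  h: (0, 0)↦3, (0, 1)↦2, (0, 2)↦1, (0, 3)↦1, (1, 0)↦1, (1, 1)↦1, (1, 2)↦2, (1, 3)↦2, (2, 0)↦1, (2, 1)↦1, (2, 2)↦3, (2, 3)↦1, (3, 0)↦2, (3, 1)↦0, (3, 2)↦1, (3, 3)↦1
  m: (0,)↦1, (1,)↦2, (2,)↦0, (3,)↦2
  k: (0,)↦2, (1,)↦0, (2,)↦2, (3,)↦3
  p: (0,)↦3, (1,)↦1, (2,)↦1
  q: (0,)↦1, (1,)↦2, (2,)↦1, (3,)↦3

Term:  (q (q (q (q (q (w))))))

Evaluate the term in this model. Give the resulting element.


value = 3

  w = 3
  (q (w)) = q(3,) = 3
  (q (q (w))) = q(3,) = 3
  (q (q (q (w)))) = q(3,) = 3
  (q (q (q (q (w))))) = q(3,) = 3
  (q (q (q (q (q (w)))))) = q(3,) = 3


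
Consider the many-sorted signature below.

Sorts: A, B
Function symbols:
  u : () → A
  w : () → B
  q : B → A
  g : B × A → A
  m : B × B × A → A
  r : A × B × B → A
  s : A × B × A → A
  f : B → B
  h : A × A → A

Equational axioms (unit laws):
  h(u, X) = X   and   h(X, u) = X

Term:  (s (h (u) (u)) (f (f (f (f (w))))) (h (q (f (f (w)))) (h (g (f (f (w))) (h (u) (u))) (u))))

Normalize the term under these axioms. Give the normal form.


1. (s (h (u) (u)) (f (f (f (f (w))))) (h (q (f (f (w)))) (h (g (f (f (w))) (h (u) (u))) (u))))  →  (s (u) (f (f (f (f (w))))) (h (q (f (f (w)))) (h (g (f (f (w))) (h (u) (u))) (u))))
2. (s (u) (f (f (f (f (w))))) (h (q (f (f (w)))) (h (g (f (f (w))) (h (u) (u))) (u))))  →  (s (u) (f (f (f (f (w))))) (h (q (f (f (w)))) (g (f (f (w))) (h (u) (u)))))
3. (s (u) (f (f (f (f (w))))) (h (q (f (f (w)))) (g (f (f (w))) (h (u) (u)))))  →  (s (u) (f (f (f (f (w))))) (h (q (f (f (w)))) (g (f (f (w))) (u))))

normal form = (s (u) (f (f (f (f (w))))) (h (q (f (f (w)))) (g (f (f (w))) (u))))


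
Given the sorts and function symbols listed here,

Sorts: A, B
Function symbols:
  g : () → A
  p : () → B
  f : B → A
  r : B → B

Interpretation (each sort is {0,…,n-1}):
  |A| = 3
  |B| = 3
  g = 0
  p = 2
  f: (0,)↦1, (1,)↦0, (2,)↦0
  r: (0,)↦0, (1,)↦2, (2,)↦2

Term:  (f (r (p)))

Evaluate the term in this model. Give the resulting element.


  p = 2
  (r (p)) = r(2,) = 2
  (f (r (p))) = f(2,) = 0

value = 0


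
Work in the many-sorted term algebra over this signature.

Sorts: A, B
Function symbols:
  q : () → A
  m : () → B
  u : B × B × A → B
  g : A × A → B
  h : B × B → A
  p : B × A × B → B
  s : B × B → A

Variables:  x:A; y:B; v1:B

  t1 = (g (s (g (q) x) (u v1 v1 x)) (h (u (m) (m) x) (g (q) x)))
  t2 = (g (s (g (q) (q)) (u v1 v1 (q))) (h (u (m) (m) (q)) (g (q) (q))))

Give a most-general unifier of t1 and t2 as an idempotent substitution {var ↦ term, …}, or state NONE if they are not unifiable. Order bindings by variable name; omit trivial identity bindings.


{x ↦ (q)}


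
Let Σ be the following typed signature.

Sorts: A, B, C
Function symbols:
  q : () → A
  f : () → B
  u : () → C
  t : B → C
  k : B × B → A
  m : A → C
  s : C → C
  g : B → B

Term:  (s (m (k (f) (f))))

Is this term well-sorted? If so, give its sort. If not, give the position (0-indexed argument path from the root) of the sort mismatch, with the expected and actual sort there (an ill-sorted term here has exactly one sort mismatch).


well-sorted; sort = C

      (f) : B
      (f) : B
    (k (f) (f)) : A
  (m (k (f) (f))) : C
(s (m (k (f) (f)))) : C


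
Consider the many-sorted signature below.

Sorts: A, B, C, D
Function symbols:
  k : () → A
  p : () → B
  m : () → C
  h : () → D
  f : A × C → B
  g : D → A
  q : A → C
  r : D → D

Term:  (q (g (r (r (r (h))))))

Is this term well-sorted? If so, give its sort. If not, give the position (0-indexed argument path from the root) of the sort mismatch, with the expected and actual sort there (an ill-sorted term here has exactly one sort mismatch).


          (h) : D
        (r (h)) : D
      (r (r (h))) : D
    (r (r (r (h)))) : D
  (g (r (r (r (h))))) : A
(q (g (r (r (r (h)))))) : C

well-sorted; sort = C


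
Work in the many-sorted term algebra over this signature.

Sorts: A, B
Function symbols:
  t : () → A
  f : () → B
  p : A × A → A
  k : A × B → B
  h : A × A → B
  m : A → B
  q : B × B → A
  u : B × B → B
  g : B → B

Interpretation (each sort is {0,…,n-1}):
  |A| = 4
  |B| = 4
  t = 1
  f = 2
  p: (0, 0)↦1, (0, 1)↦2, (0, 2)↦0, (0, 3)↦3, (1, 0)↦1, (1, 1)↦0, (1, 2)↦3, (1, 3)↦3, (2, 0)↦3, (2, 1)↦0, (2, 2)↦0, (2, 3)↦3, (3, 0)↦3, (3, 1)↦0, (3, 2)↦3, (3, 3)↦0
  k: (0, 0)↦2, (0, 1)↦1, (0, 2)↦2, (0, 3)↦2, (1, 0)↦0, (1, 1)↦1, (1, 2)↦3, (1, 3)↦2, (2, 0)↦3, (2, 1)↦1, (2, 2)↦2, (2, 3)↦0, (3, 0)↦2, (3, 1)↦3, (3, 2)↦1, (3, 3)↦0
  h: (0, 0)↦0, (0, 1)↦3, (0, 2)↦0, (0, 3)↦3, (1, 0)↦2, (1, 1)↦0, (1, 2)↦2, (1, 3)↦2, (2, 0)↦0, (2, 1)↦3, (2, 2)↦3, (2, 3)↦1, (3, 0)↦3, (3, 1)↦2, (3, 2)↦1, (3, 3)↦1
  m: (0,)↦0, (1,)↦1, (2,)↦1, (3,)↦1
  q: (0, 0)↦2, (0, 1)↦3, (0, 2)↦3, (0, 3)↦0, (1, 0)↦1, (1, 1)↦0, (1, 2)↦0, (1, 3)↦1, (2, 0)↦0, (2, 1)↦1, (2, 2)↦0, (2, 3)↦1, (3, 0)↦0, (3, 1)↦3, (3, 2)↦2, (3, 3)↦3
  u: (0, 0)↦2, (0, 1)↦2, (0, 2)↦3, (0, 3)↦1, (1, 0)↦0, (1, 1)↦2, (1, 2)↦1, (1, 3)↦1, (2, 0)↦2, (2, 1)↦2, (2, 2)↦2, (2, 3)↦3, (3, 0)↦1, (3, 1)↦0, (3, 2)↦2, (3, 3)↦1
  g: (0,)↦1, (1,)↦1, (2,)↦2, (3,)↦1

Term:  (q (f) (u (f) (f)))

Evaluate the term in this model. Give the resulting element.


value = 0

  f = 2
  f = 2
  f = 2
  (u (f) (f)) = u(2, 2) = 2
  (q (f) (u (f) (f))) = q(2, 2) = 0


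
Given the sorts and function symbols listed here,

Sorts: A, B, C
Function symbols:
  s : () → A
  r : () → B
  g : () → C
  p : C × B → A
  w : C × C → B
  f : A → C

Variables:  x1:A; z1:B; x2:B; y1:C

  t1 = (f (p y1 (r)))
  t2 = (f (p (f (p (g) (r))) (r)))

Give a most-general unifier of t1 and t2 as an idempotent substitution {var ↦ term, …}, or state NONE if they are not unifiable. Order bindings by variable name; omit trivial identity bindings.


{y1 ↦ (f (p (g) (r)))}


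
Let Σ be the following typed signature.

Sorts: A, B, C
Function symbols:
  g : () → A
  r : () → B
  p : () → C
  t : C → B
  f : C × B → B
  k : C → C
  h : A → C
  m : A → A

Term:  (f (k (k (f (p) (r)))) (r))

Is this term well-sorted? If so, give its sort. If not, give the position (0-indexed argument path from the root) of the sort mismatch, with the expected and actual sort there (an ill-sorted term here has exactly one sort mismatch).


        (p) : C
        (r) : B
      (f (p) (r)) : B
    (k (f (p) (r))) : ✗ arg 0 at [0, 0, 0] has sort B, expected C
  (r) : B

ill-sorted at position [0, 0, 0]: expected C, got B


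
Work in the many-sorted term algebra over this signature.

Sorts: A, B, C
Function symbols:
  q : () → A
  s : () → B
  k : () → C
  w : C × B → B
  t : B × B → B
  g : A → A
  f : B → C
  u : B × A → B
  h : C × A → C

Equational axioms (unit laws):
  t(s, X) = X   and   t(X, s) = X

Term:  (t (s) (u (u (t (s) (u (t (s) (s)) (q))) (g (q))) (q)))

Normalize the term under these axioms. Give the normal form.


normal form = (u (u (u (s) (q)) (g (q))) (q))

1. (t (s) (u (u (t (s) (u (t (s) (s)) (q))) (g (q))) (q)))  →  (u (u (t (s) (u (t (s) (s)) (q))) (g (q))) (q))
2. (u (u (t (s) (u (t (s) (s)) (q))) (g (q))) (q))  →  (u (u (u (t (s) (s)) (q)) (g (q))) (q))
3. (u (u (u (t (s) (s)) (q)) (g (q))) (q))  →  (u (u (u (s) (q)) (g (q))) (q))


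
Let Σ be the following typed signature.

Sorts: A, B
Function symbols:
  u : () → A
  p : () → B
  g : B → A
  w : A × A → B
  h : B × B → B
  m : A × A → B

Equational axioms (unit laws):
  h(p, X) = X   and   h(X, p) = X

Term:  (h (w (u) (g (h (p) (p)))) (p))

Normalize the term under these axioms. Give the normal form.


1. (h (w (u) (g (h (p) (p)))) (p))  →  (w (u) (g (h (p) (p))))
2. (w (u) (g (h (p) (p))))  →  (w (u) (g (p)))

normal form = (w (u) (g (p)))


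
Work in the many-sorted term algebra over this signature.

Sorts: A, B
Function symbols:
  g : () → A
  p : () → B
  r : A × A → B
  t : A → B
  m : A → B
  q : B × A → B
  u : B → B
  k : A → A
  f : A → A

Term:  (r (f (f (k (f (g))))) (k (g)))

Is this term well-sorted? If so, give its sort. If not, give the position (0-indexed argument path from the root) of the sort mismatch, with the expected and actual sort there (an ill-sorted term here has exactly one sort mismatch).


          (g) : A
        (f (g)) : A
      (k (f (g))) : A
    (f (k (f (g)))) : A
  (f (f (k (f (g))))) : A
    (g) : A
  (k (g)) : A
(r (f (f (k (f (g))))) (k (g))) : B

well-sorted; sort = B


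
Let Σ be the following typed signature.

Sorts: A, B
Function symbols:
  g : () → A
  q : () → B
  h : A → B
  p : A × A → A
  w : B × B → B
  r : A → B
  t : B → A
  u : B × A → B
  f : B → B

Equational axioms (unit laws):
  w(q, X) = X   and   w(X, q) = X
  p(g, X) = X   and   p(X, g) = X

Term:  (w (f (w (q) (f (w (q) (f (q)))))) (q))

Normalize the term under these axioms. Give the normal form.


normal form = (f (f (f (q))))

1. (w (f (w (q) (f (w (q) (f (q)))))) (q))  →  (f (w (q) (f (w (q) (f (q))))))
2. (f (w (q) (f (w (q) (f (q))))))  →  (f (f (w (q) (f (q)))))
3. (f (f (w (q) (f (q)))))  →  (f (f (f (q))))


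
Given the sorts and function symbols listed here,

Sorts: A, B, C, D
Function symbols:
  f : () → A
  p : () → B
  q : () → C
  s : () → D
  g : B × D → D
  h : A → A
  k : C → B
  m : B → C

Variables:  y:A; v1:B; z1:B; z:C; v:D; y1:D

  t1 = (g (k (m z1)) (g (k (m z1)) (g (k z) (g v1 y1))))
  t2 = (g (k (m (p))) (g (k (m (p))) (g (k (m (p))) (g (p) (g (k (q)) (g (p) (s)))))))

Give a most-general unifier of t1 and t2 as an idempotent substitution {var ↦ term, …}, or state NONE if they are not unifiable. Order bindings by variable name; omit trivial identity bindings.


{v1 ↦ (p), y1 ↦ (g (k (q)) (g (p) (s))), z ↦ (m (p)), z1 ↦ (p)}


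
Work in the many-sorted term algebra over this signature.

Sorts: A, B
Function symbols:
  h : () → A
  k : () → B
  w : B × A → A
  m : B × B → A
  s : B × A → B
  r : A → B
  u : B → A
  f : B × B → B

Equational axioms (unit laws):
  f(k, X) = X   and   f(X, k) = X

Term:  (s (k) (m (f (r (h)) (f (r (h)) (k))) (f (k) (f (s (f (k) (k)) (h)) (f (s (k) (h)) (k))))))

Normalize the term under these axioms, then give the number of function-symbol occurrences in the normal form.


size = 15

1. (s (k) (m (f (r (h)) (f (r (h)) (k))) (f (k) (f (s (f (k) (k)) (h)) (f (s (k) (h)) (k))))))  →  (s (k) (m (f (r (h)) (r (h))) (f (k) (f (s (f (k) (k)) (h)) (f (s (k) (h)) (k))))))
2. (s (k) (m (f (r (h)) (r (h))) (f (k) (f (s (f (k) (k)) (h)) (f (s (k) (h)) (k))))))  →  (s (k) (m (f (r (h)) (r (h))) (f (s (f (k) (k)) (h)) (f (s (k) (h)) (k)))))
3. (s (k) (m (f (r (h)) (r (h))) (f (s (f (k) (k)) (h)) (f (s (k) (h)) (k)))))  →  (s (k) (m (f (r (h)) (r (h))) (f (s (k) (h)) (f (s (k) (h)) (k)))))
4. (s (k) (m (f (r (h)) (r (h))) (f (s (k) (h)) (f (s (k) (h)) (k)))))  →  (s (k) (m (f (r (h)) (r (h))) (f (s (k) (h)) (s (k) (h)))))
normal form: (s (k) (m (f (r (h)) (r (h))) (f (s (k) (h)) (s (k) (h)))))


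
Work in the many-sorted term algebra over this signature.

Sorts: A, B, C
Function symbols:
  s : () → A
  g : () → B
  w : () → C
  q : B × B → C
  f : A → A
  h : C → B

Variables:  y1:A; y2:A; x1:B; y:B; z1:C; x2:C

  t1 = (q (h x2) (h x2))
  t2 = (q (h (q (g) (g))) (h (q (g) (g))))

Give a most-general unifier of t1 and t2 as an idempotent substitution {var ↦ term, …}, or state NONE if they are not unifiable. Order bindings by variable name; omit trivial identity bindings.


{x2 ↦ (q (g) (g))}


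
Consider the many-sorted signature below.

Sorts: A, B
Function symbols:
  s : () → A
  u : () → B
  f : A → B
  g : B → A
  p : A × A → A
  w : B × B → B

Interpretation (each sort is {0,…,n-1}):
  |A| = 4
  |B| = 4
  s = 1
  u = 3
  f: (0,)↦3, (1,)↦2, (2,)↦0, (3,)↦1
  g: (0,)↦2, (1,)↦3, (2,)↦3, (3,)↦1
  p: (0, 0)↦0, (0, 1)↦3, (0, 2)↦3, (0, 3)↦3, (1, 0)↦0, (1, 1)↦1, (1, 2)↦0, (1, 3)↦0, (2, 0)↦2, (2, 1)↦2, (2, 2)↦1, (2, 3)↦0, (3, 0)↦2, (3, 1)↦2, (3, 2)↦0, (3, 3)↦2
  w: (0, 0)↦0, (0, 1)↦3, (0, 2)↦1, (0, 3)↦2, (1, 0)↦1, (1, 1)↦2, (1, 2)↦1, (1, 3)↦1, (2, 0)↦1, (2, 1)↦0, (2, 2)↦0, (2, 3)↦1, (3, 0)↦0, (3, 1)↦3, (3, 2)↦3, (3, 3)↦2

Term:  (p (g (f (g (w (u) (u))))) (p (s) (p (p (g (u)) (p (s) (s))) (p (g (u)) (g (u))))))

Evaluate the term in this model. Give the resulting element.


  u = 3
  u = 3
  (w (u) (u)) = w(3, 3) = 2
  (g (w (u) (u))) = g(2,) = 3
  (f (g (w (u) (u)))) = f(3,) = 1
  (g (f (g (w (u) (u))))) = g(1,) = 3
  s = 1
  u = 3
  (g (u)) = g(3,) = 1
  s = 1
  s = 1
  (p (s) (s)) = p(1, 1) = 1
  (p (g (u)) (p (s) (s))) = p(1, 1) = 1
  u = 3
  (g (u)) = g(3,) = 1
  u = 3
  (g (u)) = g(3,) = 1
  (p (g (u)) (g (u))) = p(1, 1) = 1
  (p (p (g (u)) (p (s) (s))) (p (g (u)) (g (u)))) = p(1, 1) = 1
  (p (s) (p (p (g (u)) (p (s) (s))) (p (g (u)) (g (u))))) = p(1, 1) = 1
  (p (g (f (g (w (u) (u))))) (p (s) (p (p (g (u)) (p (s) (s))) (p (g (u)) (g (u)))))) = p(3, 1) = 2

value = 2


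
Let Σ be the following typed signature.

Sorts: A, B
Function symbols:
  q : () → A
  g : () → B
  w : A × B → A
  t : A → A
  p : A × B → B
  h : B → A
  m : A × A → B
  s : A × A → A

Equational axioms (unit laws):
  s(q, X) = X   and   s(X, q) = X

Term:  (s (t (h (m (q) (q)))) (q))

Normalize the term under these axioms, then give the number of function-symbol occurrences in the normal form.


1. (s (t (h (m (q) (q)))) (q))  →  (t (h (m (q) (q))))
normal form: (t (h (m (q) (q))))

size = 5


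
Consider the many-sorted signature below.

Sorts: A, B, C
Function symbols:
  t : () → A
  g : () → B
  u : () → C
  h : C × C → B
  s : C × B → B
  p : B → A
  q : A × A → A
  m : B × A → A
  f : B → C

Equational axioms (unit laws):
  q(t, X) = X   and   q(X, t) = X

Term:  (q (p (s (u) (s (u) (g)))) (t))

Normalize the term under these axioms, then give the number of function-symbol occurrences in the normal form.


1. (q (p (s (u) (s (u) (g)))) (t))  →  (p (s (u) (s (u) (g))))
normal form: (p (s (u) (s (u) (g))))

size = 6


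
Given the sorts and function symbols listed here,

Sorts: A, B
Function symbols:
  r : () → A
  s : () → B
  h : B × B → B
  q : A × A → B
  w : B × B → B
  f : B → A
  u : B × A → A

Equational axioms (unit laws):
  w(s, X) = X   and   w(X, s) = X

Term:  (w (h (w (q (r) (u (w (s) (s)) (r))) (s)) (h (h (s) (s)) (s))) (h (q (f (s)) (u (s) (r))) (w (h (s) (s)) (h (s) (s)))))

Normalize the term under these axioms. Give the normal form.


normal form = (w (h (q (r) (u (s) (r))) (h (h (s) (s)) (s))) (h (q (f (s)) (u (s) (r))) (w (h (s) (s)) (h (s) (s)))))

1. (w (h (w (q (r) (u (w (s) (s)) (r))) (s)) (h (h (s) (s)) (s))) (h (q (f (s)) (u (s) (r))) (w (h (s) (s)) (h (s) (s)))))  →  (w (h (q (r) (u (w (s) (s)) (r))) (h (h (s) (s)) (s))) (h (q (f (s)) (u (s) (r))) (w (h (s) (s)) (h (s) (s)))))
2. (w (h (q (r) (u (w (s) (s)) (r))) (h (h (s) (s)) (s))) (h (q (f (s)) (u (s) (r))) (w (h (s) (s)) (h (s) (s)))))  →  (w (h (q (r) (u (s) (r))) (h (h (s) (s)) (s))) (h (q (f (s)) (u (s) (r))) (w (h (s) (s)) (h (s) (s)))))
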